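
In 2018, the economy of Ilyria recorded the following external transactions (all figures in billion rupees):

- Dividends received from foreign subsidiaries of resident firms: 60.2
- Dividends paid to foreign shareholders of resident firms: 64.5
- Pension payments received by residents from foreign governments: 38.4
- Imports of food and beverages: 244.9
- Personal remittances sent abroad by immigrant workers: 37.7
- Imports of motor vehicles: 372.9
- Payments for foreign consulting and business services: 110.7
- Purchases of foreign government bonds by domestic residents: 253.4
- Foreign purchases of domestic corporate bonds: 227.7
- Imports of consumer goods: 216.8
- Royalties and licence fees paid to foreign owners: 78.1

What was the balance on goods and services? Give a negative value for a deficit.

Goods: -372.9 - 244.9 - 216.8 = -834.6
Services: -78.1 - 110.7 = -188.8
Trade balance = -834.6 + (-188.8) = -1023.4
(Excluded from the trade balance — primary income: dividends received from foreign subsidiaries of resident firms 60.2, dividends paid to foreign shareholders of resident firms 64.5; secondary income: pension payments received by residents from foreign governments 38.4, personal remittances sent abroad by immigrant workers 37.7; financial account: purchases of foreign government bonds by domestic residents 253.4, foreign purchases of domestic corporate bonds 227.7.)

-1023.4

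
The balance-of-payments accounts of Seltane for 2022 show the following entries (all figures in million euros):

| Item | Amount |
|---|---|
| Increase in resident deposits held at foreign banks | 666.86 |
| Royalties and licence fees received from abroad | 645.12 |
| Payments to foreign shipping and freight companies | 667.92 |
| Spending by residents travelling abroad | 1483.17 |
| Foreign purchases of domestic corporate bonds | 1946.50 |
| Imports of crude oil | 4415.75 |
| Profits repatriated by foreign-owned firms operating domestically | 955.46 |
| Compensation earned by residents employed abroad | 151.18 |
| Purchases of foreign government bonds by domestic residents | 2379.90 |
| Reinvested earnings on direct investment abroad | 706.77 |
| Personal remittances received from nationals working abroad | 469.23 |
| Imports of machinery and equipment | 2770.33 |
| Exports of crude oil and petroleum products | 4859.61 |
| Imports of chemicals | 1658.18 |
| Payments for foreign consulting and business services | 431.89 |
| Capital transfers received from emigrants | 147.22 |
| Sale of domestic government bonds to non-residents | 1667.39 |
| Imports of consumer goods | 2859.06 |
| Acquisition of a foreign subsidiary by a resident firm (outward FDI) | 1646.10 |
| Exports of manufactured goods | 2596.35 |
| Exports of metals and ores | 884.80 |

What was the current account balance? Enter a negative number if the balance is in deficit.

Goods: -2859.06 + 4859.61 + 884.80 - 2770.33 - 1658.18 - 4415.75 + 2596.35 = -3362.56
Services: 645.12 - 1483.17 - 667.92 - 431.89 = -1937.86
Primary income: 151.18 - 955.46 + 706.77 = -97.51
Secondary income: 469.23
Current account = (-3362.56) + (-1937.86) + (-97.51) + 469.23 = -4928.70
(Excluded from the current account — financial account: increase in resident deposits held at foreign banks 666.86, foreign purchases of domestic corporate bonds 1946.50, purchases of foreign government bonds by domestic residents 2379.90, sale of domestic government bonds to non-residents 1667.39, acquisition of a foreign subsidiary by a resident firm (outward FDI) 1646.10; capital account: capital transfers received from emigrants 147.22.)

-4928.70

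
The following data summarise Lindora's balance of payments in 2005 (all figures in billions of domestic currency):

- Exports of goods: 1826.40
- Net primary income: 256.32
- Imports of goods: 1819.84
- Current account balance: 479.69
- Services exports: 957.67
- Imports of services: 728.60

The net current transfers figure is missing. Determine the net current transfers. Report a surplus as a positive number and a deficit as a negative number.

Current account = goods balance + services balance + net primary income + net secondary income
Sum of the known components = 491.95
Net current transfers = CA - (known components) = 479.69 - 491.95 = -12.26

-12.26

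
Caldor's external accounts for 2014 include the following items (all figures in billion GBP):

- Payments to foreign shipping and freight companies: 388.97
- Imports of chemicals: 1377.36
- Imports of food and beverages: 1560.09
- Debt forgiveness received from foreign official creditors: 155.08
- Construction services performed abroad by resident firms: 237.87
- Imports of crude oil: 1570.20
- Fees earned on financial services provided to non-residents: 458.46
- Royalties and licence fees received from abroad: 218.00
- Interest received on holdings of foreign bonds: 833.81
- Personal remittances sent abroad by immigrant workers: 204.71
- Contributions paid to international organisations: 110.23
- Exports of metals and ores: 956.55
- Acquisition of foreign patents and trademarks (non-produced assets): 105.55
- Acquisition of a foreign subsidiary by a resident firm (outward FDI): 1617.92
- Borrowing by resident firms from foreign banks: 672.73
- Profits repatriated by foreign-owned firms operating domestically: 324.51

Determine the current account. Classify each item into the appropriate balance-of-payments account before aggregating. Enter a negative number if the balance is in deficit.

Goods: -1560.09 + 956.55 - 1377.36 - 1570.20 = -3551.10
Services: 218.00 + 458.46 - 388.97 + 237.87 = 525.36
Primary income: -324.51 + 833.81 = 509.30
Secondary income: -110.23 - 204.71 = -314.94
Current account = (-3551.10) + 525.36 + 509.30 + (-314.94) = -2831.38
(Excluded from the current account — capital account: debt forgiveness received from foreign official creditors 155.08, acquisition of foreign patents and trademarks (non-produced assets) 105.55; financial account: acquisition of a foreign subsidiary by a resident firm (outward FDI) 1617.92, borrowing by resident firms from foreign banks 672.73.)

-2831.38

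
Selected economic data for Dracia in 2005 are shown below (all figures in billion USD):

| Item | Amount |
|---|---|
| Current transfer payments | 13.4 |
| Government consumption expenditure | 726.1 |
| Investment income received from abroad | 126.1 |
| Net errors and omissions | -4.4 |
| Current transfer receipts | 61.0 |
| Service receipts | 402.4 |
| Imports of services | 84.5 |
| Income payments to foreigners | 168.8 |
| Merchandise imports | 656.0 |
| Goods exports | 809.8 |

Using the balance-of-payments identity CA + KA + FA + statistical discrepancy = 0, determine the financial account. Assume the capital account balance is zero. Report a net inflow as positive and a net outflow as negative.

Goods balance = 809.8 - 656.0 = 153.8
Services balance = 402.4 - 84.5 = 317.9
Trade balance (goods + services) = 153.8 + 317.9 = 471.7
Net primary income = 126.1 - 168.8 = -42.7
Net secondary income = 61.0 - 13.4 = 47.6
Current account = 471.7 + (-42.7) + 47.6 = 476.6
Financial account = -(476.6 + (-4.4)) = -472.2

-472.2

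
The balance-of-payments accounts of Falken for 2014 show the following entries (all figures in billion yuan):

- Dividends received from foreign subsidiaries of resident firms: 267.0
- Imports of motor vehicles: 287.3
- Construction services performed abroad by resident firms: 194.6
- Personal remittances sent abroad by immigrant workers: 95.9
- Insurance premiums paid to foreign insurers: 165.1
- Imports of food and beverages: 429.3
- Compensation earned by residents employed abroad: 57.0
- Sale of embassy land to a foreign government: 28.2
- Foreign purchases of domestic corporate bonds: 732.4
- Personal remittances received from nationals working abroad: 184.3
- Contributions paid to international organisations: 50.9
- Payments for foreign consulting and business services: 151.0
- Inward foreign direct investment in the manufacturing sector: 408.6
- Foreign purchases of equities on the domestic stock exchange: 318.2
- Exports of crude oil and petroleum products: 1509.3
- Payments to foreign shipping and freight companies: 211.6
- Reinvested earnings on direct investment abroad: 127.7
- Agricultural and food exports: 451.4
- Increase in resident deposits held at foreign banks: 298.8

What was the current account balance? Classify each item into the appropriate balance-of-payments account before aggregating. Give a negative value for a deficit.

Goods: 451.4 - 287.3 + 1509.3 - 429.3 = 1244.1
Services: -151.0 - 211.6 - 165.1 + 194.6 = -333.1
Primary income: 57.0 + 127.7 + 267.0 = 451.7
Secondary income: 184.3 - 95.9 - 50.9 = 37.5
Current account = 1244.1 + (-333.1) + 451.7 + 37.5 = 1400.2
(Excluded from the current account — capital account: sale of embassy land to a foreign government 28.2; financial account: foreign purchases of domestic corporate bonds 732.4, inward foreign direct investment in the manufacturing sector 408.6, foreign purchases of equities on the domestic stock exchange 318.2, increase in resident deposits held at foreign banks 298.8.)

1400.2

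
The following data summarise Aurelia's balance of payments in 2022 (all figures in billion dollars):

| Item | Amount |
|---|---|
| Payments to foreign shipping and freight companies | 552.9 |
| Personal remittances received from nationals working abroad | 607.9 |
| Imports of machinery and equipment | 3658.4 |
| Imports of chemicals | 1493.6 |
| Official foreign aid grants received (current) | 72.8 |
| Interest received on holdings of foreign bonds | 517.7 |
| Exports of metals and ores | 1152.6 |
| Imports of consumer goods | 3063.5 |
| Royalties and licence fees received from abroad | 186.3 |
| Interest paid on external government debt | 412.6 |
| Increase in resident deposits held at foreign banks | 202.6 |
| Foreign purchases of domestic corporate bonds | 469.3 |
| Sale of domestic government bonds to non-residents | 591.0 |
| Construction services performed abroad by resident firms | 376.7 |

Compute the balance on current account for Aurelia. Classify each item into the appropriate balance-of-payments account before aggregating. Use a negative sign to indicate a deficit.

Goods: -3658.4 - 1493.6 + 1152.6 - 3063.5 = -7062.9
Services: 376.7 + 186.3 - 552.9 = 10.1
Primary income: -412.6 + 517.7 = 105.1
Secondary income: 607.9 + 72.8 = 680.7
Current account = (-7062.9) + 10.1 + 105.1 + 680.7 = -6267.0
(Excluded from the current account — financial account: increase in resident deposits held at foreign banks 202.6, foreign purchases of domestic corporate bonds 469.3, sale of domestic government bonds to non-residents 591.0.)

-6267.0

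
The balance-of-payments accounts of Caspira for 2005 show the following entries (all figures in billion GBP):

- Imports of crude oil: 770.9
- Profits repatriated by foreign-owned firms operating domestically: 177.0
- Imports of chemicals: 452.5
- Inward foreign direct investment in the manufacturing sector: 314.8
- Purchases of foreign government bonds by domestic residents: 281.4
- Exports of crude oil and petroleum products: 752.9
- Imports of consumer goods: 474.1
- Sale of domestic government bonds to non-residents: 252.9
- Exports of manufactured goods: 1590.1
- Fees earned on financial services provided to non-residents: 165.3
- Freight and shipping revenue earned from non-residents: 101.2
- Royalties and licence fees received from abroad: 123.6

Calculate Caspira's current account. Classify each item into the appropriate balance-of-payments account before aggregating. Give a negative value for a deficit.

858.6

Goods: 1590.1 + 752.9 - 474.1 - 452.5 - 770.9 = 645.5
Services: 101.2 + 123.6 + 165.3 = 390.1
Primary income: -177.0
Current account = 645.5 + 390.1 + (-177.0) = 858.6
(Excluded from the current account — financial account: inward foreign direct investment in the manufacturing sector 314.8, purchases of foreign government bonds by domestic residents 281.4, sale of domestic government bonds to non-residents 252.9.)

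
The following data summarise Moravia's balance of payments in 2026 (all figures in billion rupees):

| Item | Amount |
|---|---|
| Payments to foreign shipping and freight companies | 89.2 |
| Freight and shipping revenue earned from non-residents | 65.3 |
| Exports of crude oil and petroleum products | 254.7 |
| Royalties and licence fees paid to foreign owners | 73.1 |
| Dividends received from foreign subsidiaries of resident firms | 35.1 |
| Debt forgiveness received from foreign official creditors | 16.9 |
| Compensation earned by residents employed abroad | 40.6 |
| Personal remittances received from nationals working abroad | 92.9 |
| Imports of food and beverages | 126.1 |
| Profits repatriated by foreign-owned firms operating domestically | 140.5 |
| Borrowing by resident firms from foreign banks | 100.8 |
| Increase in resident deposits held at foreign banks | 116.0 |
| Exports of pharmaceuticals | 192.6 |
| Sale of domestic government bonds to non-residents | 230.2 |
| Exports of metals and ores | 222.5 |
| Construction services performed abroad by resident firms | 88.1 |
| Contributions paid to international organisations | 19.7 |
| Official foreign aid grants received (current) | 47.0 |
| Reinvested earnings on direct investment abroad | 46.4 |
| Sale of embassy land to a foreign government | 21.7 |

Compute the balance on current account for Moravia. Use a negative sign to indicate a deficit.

Goods: 192.6 + 254.7 + 222.5 - 126.1 = 543.7
Services: -89.2 + 65.3 - 73.1 + 88.1 = -8.9
Primary income: 35.1 - 140.5 + 46.4 + 40.6 = -18.4
Secondary income: 92.9 + 47.0 - 19.7 = 120.2
Current account = 543.7 + (-8.9) + (-18.4) + 120.2 = 636.6
(Excluded from the current account — capital account: debt forgiveness received from foreign official creditors 16.9, sale of embassy land to a foreign government 21.7; financial account: borrowing by resident firms from foreign banks 100.8, increase in resident deposits held at foreign banks 116.0, sale of domestic government bonds to non-residents 230.2.)

636.6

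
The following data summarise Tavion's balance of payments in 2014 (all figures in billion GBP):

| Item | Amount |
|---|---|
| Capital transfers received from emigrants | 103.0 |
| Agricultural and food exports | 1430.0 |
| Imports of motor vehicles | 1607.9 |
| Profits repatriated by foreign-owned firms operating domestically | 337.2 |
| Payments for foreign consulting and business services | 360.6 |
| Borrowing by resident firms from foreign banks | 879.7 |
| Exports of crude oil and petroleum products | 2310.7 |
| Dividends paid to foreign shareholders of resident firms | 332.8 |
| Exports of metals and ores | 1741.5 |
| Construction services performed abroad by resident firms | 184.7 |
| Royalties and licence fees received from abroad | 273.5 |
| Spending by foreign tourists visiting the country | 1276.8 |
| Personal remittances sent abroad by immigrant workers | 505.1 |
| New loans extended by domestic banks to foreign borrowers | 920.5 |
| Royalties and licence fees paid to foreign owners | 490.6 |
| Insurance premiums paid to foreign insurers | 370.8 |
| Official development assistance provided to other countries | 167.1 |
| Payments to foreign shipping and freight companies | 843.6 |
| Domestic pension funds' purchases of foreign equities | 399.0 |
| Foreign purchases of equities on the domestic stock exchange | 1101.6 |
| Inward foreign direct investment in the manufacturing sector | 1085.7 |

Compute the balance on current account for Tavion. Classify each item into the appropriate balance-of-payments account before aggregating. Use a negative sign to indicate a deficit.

Goods: -1607.9 + 2310.7 + 1430.0 + 1741.5 = 3874.3
Services: 184.7 - 843.6 - 490.6 - 370.8 + 273.5 + 1276.8 - 360.6 = -330.6
Primary income: -332.8 - 337.2 = -670.0
Secondary income: -505.1 - 167.1 = -672.2
Current account = 3874.3 + (-330.6) + (-670.0) + (-672.2) = 2201.5
(Excluded from the current account — capital account: capital transfers received from emigrants 103.0; financial account: borrowing by resident firms from foreign banks 879.7, new loans extended by domestic banks to foreign borrowers 920.5, domestic pension funds' purchases of foreign equities 399.0, foreign purchases of equities on the domestic stock exchange 1101.6, inward foreign direct investment in the manufacturing sector 1085.7.)

2201.5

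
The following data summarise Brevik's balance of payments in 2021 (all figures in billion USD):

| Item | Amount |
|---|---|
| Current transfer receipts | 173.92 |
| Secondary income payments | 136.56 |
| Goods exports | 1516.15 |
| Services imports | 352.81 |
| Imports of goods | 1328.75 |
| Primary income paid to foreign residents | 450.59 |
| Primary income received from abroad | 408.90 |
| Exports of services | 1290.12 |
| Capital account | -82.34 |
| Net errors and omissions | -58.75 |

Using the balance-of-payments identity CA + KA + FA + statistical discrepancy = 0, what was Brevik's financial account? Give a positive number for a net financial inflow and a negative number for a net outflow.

Goods balance = 1516.15 - 1328.75 = 187.40
Services balance = 1290.12 - 352.81 = 937.31
Trade balance (goods + services) = 187.40 + 937.31 = 1124.71
Net primary income = 408.90 - 450.59 = -41.69
Net secondary income = 173.92 - 136.56 = 37.36
Current account = 1124.71 + (-41.69) + 37.36 = 1120.38
Financial account = -(1120.38 + (-82.34) + (-58.75)) = -979.29

-979.29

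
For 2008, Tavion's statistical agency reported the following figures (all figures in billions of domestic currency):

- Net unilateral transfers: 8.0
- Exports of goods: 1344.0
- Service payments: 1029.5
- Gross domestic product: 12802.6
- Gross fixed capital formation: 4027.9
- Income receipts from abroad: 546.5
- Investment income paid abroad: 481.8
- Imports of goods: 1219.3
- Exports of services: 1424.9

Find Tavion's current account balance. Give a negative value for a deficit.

592.8

Goods balance = 1344.0 - 1219.3 = 124.7
Services balance = 1424.9 - 1029.5 = 395.4
Trade balance (goods + services) = 124.7 + 395.4 = 520.1
Net primary income = 546.5 - 481.8 = 64.7
Net secondary income = 8.0
Current account = 520.1 + 64.7 + 8.0 = 592.8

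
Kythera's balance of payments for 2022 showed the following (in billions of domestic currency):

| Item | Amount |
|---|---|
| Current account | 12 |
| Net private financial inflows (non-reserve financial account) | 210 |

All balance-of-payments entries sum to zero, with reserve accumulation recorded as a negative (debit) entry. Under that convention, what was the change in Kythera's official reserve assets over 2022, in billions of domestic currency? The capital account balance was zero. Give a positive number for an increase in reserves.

Official reserve transactions balance = -(12 + 210) = -222
An accumulation of reserves is recorded as a debit (negative entry), so the change in the stock of reserves is the negative of that balance.
Change in official reserves = -(-222) = 222

222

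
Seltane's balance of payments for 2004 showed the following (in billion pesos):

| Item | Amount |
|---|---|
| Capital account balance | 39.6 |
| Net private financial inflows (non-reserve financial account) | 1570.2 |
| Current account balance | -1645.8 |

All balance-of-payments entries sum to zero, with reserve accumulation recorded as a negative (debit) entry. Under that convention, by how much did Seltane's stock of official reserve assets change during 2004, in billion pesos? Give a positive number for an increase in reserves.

Official reserve transactions balance = -((-1645.8) + 39.6 + 1570.2) = 36.0
An accumulation of reserves is recorded as a debit (negative entry), so the change in the stock of reserves is the negative of that balance.
Change in official reserves = -(36.0) = -36.0

-36.0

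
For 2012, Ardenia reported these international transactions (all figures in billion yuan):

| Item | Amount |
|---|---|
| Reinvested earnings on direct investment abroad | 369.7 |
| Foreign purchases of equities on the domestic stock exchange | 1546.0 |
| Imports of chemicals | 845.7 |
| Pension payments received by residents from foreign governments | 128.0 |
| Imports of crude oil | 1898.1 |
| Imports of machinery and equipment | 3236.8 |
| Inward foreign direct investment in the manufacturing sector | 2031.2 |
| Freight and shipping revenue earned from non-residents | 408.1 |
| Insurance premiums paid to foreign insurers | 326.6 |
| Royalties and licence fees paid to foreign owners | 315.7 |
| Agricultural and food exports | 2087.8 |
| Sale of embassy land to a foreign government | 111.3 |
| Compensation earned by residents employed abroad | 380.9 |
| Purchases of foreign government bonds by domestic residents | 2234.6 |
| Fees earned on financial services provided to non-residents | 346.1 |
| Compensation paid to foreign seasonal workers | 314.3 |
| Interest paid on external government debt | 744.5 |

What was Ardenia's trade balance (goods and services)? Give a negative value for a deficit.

Goods: -3236.8 - 1898.1 - 845.7 + 2087.8 = -3892.8
Services: 346.1 - 315.7 + 408.1 - 326.6 = 111.9
Trade balance = -3892.8 + 111.9 = -3780.9
(Excluded from the trade balance — primary income: reinvested earnings on direct investment abroad 369.7, compensation earned by residents employed abroad 380.9, compensation paid to foreign seasonal workers 314.3, interest paid on external government debt 744.5; financial account: foreign purchases of equities on the domestic stock exchange 1546.0, inward foreign direct investment in the manufacturing sector 2031.2, purchases of foreign government bonds by domestic residents 2234.6; secondary income: pension payments received by residents from foreign governments 128.0; capital account: sale of embassy land to a foreign government 111.3.)

-3780.9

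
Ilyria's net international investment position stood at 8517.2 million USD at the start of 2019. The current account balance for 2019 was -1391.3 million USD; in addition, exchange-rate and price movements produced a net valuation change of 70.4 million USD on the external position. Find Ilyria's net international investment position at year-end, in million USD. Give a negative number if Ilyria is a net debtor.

Change in NIIP = current account + net valuation change = -1391.3 + 70.4 = -1320.9
End-of-year NIIP = 8517.2 + (-1320.9) = 7196.3

7196.3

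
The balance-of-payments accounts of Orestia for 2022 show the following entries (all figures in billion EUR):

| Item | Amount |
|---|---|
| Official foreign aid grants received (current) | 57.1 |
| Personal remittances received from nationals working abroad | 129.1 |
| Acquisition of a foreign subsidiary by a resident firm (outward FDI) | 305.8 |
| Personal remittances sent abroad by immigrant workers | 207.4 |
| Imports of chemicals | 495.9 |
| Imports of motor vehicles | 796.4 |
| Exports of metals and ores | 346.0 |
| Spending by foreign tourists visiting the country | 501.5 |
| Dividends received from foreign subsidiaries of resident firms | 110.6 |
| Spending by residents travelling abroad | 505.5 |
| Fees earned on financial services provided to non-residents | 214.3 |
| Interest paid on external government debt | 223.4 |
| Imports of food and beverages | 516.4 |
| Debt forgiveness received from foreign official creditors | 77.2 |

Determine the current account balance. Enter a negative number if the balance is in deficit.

-1386.4

Goods: -796.4 - 516.4 - 495.9 + 346.0 = -1462.7
Services: 501.5 - 505.5 + 214.3 = 210.3
Primary income: 110.6 - 223.4 = -112.8
Secondary income: 129.1 + 57.1 - 207.4 = -21.2
Current account = (-1462.7) + 210.3 + (-112.8) + (-21.2) = -1386.4
(Excluded from the current account — financial account: acquisition of a foreign subsidiary by a resident firm (outward FDI) 305.8; capital account: debt forgiveness received from foreign official creditors 77.2.)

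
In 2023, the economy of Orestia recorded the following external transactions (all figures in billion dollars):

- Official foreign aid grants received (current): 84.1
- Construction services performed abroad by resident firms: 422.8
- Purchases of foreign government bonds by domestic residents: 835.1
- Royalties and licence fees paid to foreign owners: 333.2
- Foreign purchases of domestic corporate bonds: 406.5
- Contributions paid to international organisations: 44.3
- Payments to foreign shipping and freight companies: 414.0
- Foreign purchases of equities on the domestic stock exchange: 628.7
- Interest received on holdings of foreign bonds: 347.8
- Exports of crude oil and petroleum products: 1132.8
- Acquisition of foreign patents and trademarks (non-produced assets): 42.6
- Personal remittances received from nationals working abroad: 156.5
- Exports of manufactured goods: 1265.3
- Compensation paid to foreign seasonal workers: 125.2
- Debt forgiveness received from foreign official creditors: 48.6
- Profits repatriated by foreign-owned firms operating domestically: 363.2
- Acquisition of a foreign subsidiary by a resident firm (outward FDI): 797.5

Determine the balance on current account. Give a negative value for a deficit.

2129.4

Goods: 1265.3 + 1132.8 = 2398.1
Services: -414.0 + 422.8 - 333.2 = -324.4
Primary income: 347.8 - 363.2 - 125.2 = -140.6
Secondary income: 156.5 - 44.3 + 84.1 = 196.3
Current account = 2398.1 + (-324.4) + (-140.6) + 196.3 = 2129.4
(Excluded from the current account — financial account: purchases of foreign government bonds by domestic residents 835.1, foreign purchases of domestic corporate bonds 406.5, foreign purchases of equities on the domestic stock exchange 628.7, acquisition of a foreign subsidiary by a resident firm (outward FDI) 797.5; capital account: acquisition of foreign patents and trademarks (non-produced assets) 42.6, debt forgiveness received from foreign official creditors 48.6.)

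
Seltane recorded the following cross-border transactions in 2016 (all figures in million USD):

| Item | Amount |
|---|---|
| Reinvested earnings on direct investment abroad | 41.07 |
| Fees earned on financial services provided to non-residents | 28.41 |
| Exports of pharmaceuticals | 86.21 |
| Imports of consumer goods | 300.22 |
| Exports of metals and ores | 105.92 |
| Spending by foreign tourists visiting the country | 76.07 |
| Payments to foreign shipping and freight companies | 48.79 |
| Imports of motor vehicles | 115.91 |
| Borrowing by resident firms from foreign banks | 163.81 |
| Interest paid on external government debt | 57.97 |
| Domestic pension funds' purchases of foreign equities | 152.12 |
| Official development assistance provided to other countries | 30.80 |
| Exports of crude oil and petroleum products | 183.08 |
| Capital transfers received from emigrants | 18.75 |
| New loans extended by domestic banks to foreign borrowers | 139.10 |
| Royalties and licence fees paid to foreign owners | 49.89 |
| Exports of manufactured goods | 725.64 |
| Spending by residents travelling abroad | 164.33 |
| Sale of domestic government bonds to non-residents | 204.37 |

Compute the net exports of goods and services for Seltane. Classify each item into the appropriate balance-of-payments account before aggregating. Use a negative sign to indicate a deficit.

526.19

Goods: -115.91 - 300.22 + 725.64 + 86.21 + 105.92 + 183.08 = 684.72
Services: 76.07 - 164.33 - 49.89 + 28.41 - 48.79 = -158.53
Trade balance = 684.72 + (-158.53) = 526.19
(Excluded from the trade balance — primary income: reinvested earnings on direct investment abroad 41.07, interest paid on external government debt 57.97; financial account: borrowing by resident firms from foreign banks 163.81, domestic pension funds' purchases of foreign equities 152.12, new loans extended by domestic banks to foreign borrowers 139.10, sale of domestic government bonds to non-residents 204.37; secondary income: official development assistance provided to other countries 30.80; capital account: capital transfers received from emigrants 18.75.)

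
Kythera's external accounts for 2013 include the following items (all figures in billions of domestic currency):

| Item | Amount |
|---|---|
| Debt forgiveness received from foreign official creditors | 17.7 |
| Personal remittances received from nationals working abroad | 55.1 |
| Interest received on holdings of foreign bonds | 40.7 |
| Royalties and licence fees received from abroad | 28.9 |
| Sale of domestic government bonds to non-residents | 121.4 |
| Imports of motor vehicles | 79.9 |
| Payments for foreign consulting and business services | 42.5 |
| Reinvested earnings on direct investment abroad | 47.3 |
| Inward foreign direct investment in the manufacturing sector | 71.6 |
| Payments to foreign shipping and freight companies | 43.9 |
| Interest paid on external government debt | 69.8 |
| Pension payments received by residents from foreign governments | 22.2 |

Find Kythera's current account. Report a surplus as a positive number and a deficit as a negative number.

-41.9

Goods: -79.9
Services: -42.5 + 28.9 - 43.9 = -57.5
Primary income: 40.7 + 47.3 - 69.8 = 18.2
Secondary income: 22.2 + 55.1 = 77.3
Current account = (-79.9) + (-57.5) + 18.2 + 77.3 = -41.9
(Excluded from the current account — capital account: debt forgiveness received from foreign official creditors 17.7; financial account: sale of domestic government bonds to non-residents 121.4, inward foreign direct investment in the manufacturing sector 71.6.)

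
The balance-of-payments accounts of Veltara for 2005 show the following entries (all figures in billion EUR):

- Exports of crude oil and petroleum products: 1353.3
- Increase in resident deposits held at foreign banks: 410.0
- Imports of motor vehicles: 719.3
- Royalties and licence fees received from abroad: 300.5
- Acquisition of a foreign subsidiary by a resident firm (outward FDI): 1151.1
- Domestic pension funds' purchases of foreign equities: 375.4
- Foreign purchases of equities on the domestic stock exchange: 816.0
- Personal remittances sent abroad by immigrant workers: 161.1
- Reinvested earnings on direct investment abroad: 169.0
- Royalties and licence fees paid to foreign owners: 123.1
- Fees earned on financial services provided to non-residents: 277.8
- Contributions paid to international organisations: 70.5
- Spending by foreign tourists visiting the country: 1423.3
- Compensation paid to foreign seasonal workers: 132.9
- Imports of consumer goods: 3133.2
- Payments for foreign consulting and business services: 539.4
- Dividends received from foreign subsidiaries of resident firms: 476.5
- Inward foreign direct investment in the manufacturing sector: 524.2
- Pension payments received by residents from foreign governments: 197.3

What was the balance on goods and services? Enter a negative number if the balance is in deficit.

Goods: -3133.2 - 719.3 + 1353.3 = -2499.2
Services: -123.1 - 539.4 + 1423.3 + 277.8 + 300.5 = 1339.1
Trade balance = -2499.2 + 1339.1 = -1160.1
(Excluded from the trade balance — financial account: increase in resident deposits held at foreign banks 410.0, acquisition of a foreign subsidiary by a resident firm (outward FDI) 1151.1, domestic pension funds' purchases of foreign equities 375.4, foreign purchases of equities on the domestic stock exchange 816.0, inward foreign direct investment in the manufacturing sector 524.2; secondary income: personal remittances sent abroad by immigrant workers 161.1, contributions paid to international organisations 70.5, pension payments received by residents from foreign governments 197.3; primary income: reinvested earnings on direct investment abroad 169.0, compensation paid to foreign seasonal workers 132.9, dividends received from foreign subsidiaries of resident firms 476.5.)

-1160.1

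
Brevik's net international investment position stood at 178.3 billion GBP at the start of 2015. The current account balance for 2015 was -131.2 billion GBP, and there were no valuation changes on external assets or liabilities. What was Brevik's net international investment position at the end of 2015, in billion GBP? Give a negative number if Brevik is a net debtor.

With no valuation effects, change in NIIP = current account = -131.2
End-of-year NIIP = 178.3 + (-131.2) = 47.1

47.1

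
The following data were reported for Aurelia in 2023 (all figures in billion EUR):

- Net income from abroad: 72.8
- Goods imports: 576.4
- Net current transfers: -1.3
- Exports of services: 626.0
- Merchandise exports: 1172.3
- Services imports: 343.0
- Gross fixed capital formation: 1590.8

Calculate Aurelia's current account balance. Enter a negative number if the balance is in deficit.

Goods balance = 1172.3 - 576.4 = 595.9
Services balance = 626.0 - 343.0 = 283.0
Trade balance (goods + services) = 595.9 + 283.0 = 878.9
Net primary income = 72.8
Net secondary income = -1.3
Current account = 878.9 + 72.8 + (-1.3) = 950.4

950.4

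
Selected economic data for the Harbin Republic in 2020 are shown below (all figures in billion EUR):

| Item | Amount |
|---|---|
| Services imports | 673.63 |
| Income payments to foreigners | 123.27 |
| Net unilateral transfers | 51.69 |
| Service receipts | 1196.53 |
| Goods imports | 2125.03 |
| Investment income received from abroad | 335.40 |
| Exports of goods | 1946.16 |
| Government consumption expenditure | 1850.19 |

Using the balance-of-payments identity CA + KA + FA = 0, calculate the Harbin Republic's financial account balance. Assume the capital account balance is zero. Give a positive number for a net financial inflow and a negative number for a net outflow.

Goods balance = 1946.16 - 2125.03 = -178.87
Services balance = 1196.53 - 673.63 = 522.90
Trade balance (goods + services) = -178.87 + 522.90 = 344.03
Net primary income = 335.40 - 123.27 = 212.13
Net secondary income = 51.69
Current account = 344.03 + 212.13 + 51.69 = 607.85
Financial account = -(607.85) = -607.85

-607.85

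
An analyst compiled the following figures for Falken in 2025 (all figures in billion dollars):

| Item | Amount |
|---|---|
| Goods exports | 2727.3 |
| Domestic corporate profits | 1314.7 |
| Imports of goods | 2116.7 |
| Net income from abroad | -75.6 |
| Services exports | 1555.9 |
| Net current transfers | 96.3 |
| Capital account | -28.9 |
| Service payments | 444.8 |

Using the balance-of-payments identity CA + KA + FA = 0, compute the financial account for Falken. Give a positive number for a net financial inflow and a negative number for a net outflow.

Goods balance = 2727.3 - 2116.7 = 610.6
Services balance = 1555.9 - 444.8 = 1111.1
Trade balance (goods + services) = 610.6 + 1111.1 = 1721.7
Net primary income = -75.6
Net secondary income = 96.3
Current account = 1721.7 + (-75.6) + 96.3 = 1742.4
Financial account = -(1742.4 + (-28.9)) = -1713.5

-1713.5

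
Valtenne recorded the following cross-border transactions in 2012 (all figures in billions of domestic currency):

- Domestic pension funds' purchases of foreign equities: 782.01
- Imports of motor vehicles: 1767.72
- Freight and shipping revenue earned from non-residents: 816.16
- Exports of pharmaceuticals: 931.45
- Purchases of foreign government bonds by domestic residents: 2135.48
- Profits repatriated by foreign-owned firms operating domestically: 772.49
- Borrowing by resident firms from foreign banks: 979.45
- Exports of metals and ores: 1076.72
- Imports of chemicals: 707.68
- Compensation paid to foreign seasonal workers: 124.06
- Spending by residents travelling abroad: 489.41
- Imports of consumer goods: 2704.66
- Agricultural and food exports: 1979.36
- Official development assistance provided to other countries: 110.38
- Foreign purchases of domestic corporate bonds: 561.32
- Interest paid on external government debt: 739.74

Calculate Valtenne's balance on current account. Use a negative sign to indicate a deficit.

Goods: 931.45 + 1076.72 - 1767.72 + 1979.36 - 707.68 - 2704.66 = -1192.53
Services: 816.16 - 489.41 = 326.75
Primary income: -739.74 - 772.49 - 124.06 = -1636.29
Secondary income: -110.38
Current account = (-1192.53) + 326.75 + (-1636.29) + (-110.38) = -2612.45
(Excluded from the current account — financial account: domestic pension funds' purchases of foreign equities 782.01, purchases of foreign government bonds by domestic residents 2135.48, borrowing by resident firms from foreign banks 979.45, foreign purchases of domestic corporate bonds 561.32.)

-2612.45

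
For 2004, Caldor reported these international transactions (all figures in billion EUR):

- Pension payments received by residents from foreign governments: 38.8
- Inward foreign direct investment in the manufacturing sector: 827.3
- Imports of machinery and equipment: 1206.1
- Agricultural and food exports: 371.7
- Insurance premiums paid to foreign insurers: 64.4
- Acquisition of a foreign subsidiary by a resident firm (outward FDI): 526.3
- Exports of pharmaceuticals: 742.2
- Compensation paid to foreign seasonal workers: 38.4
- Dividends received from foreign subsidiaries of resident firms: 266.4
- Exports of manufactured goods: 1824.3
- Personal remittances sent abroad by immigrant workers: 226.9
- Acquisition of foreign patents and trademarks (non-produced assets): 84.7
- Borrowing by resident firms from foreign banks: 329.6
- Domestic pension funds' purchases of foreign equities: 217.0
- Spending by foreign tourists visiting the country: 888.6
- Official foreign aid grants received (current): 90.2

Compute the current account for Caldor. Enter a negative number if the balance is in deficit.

Goods: 742.2 - 1206.1 + 371.7 + 1824.3 = 1732.1
Services: -64.4 + 888.6 = 824.2
Primary income: -38.4 + 266.4 = 228.0
Secondary income: -226.9 + 38.8 + 90.2 = -97.9
Current account = 1732.1 + 824.2 + 228.0 + (-97.9) = 2686.4
(Excluded from the current account — financial account: inward foreign direct investment in the manufacturing sector 827.3, acquisition of a foreign subsidiary by a resident firm (outward FDI) 526.3, borrowing by resident firms from foreign banks 329.6, domestic pension funds' purchases of foreign equities 217.0; capital account: acquisition of foreign patents and trademarks (non-produced assets) 84.7.)

2686.4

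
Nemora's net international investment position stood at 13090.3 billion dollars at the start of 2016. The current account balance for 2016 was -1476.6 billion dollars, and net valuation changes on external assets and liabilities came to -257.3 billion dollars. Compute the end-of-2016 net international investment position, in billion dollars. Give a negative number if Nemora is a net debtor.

Change in NIIP = current account + net valuation change = -1476.6 + (-257.3) = -1733.9
End-of-year NIIP = 13090.3 + (-1733.9) = 11356.4

11356.4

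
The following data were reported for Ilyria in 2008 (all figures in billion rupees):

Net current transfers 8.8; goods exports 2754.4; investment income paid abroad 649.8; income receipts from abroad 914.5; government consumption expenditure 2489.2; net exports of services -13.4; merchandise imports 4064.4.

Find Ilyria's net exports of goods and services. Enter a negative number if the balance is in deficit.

Goods balance = 2754.4 - 4064.4 = -1310.0
Services balance = -13.4
Trade balance (goods + services) = -1310.0 + (-13.4) = -1323.4

-1323.4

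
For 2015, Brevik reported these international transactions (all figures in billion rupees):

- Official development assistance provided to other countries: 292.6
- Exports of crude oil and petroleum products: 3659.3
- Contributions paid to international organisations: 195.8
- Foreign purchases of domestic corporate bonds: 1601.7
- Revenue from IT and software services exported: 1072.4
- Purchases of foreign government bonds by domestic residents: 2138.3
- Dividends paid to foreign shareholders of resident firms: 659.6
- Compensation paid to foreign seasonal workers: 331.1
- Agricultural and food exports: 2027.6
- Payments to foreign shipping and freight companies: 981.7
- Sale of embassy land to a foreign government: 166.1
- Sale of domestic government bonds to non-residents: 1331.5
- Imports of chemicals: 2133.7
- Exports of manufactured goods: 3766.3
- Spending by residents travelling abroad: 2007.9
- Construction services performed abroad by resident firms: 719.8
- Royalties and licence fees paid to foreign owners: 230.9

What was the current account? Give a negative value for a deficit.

Goods: 2027.6 - 2133.7 + 3659.3 + 3766.3 = 7319.5
Services: -230.9 + 719.8 - 981.7 - 2007.9 + 1072.4 = -1428.3
Primary income: -331.1 - 659.6 = -990.7
Secondary income: -292.6 - 195.8 = -488.4
Current account = 7319.5 + (-1428.3) + (-990.7) + (-488.4) = 4412.1
(Excluded from the current account — financial account: foreign purchases of domestic corporate bonds 1601.7, purchases of foreign government bonds by domestic residents 2138.3, sale of domestic government bonds to non-residents 1331.5; capital account: sale of embassy land to a foreign government 166.1.)

4412.1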